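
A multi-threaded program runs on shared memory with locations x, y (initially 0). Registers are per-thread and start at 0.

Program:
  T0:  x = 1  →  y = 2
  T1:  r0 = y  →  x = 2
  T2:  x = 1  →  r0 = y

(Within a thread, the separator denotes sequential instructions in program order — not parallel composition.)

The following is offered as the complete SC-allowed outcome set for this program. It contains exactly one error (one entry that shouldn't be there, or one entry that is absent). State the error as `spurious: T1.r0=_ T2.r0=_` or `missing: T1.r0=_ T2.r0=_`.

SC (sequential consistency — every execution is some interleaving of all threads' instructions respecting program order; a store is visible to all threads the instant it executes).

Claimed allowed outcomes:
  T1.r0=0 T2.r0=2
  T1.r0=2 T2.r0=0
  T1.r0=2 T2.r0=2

outcome vector order: (T1.r0,T2.r0)
[SC] allowed = {0/0, 0/2, 2/0, 2/2}
SC∖claimed = {0/0}

missing: T1.r0=0 T2.r0=0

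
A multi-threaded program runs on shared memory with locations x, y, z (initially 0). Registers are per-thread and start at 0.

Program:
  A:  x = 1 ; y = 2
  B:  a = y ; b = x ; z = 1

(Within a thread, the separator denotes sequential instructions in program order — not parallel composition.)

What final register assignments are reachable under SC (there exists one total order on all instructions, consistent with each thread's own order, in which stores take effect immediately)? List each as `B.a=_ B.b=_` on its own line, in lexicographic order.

outcome vector order: (B.a,B.b)
|SC outcomes| = 3

B.a=0 B.b=0
B.a=0 B.b=1
B.a=2 B.b=1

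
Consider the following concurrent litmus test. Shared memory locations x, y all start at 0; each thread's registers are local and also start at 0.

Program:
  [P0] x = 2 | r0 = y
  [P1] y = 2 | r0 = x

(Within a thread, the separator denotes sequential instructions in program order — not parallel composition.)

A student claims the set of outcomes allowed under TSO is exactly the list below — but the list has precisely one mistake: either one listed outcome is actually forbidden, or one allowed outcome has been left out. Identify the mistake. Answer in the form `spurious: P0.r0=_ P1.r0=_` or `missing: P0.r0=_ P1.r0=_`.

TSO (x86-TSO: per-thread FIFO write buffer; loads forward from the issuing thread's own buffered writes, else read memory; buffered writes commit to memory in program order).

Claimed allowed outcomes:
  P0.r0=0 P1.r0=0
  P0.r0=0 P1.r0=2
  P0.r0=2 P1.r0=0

missing: P0.r0=2 P1.r0=2

outcome vector order: (P0.r0,P1.r0)
TSO: 4 outcomes — {<0 0>; <0 2>; <2 0>; <2 2>}
TSO∖claimed = {<2 2>}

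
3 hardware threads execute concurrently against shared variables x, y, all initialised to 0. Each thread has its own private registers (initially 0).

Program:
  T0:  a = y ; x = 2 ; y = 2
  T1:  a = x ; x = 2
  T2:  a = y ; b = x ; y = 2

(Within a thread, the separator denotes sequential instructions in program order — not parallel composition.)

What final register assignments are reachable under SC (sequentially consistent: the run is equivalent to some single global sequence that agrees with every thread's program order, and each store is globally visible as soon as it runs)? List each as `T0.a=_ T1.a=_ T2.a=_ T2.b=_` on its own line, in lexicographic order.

T0.a=0 T1.a=0 T2.a=0 T2.b=0
T0.a=0 T1.a=0 T2.a=0 T2.b=2
T0.a=0 T1.a=0 T2.a=2 T2.b=2
T0.a=0 T1.a=2 T2.a=0 T2.b=0
T0.a=0 T1.a=2 T2.a=0 T2.b=2
T0.a=0 T1.a=2 T2.a=2 T2.b=2
T0.a=2 T1.a=0 T2.a=0 T2.b=0
T0.a=2 T1.a=0 T2.a=0 T2.b=2
T0.a=2 T1.a=2 T2.a=0 T2.b=0

outcome vector order: (T0.a,T1.a,T2.a,T2.b)
|SC outcomes| = 9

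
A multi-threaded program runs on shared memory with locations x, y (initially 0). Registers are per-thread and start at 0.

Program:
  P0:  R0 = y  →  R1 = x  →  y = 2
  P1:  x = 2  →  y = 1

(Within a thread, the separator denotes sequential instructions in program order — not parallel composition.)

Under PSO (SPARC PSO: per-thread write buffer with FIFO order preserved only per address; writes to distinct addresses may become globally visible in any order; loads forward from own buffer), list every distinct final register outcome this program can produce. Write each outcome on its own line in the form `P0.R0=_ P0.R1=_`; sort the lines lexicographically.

outcome vector order: (P0.R0,P0.R1)
|PSO outcomes| = 4

P0.R0=0 P0.R1=0
P0.R0=0 P0.R1=2
P0.R0=1 P0.R1=0
P0.R0=1 P0.R1=2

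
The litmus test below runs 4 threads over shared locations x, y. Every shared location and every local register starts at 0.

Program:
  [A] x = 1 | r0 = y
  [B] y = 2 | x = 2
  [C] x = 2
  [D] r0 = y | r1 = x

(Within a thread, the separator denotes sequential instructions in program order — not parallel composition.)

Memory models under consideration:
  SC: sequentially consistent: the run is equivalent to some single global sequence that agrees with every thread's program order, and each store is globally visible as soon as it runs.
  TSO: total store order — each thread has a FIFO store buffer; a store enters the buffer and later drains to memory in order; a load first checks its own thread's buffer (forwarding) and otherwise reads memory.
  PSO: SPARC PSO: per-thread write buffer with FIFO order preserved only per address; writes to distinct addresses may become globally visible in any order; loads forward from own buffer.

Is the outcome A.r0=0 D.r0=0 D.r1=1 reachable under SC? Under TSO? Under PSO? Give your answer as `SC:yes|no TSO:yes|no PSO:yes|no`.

outcome vector order: (A.r0,D.r0,D.r1)
SC: 11 outcomes — {(0,0,0), (0,0,1), (0,0,2), (0,2,1), (0,2,2), (2,0,0), (2,0,1), (2,0,2), (2,2,0), (2,2,1), (2,2,2)}
TSO: 12 outcomes — {(0,0,0), (0,0,1), (0,0,2), (0,2,0), (0,2,1), (0,2,2), (2,0,0), (2,0,1), (2,0,2), (2,2,0), (2,2,1), (2,2,2)}
PSO: 12 outcomes — {(0,0,0), (0,0,1), (0,0,2), (0,2,0), (0,2,1), (0,2,2), (2,0,0), (2,0,1), (2,0,2), (2,2,0), (2,2,1), (2,2,2)}
target (0,0,1) ∈ {SC,TSO,PSO}

SC:yes TSO:yes PSO:yes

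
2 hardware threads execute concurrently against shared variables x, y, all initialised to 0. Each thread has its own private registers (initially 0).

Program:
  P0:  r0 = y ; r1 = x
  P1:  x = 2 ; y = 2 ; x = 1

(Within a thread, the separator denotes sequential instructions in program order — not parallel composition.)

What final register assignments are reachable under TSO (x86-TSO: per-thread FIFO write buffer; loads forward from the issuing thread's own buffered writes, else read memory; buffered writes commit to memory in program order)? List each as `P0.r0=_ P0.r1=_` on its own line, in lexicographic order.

P0.r0=0 P0.r1=0
P0.r0=0 P0.r1=1
P0.r0=0 P0.r1=2
P0.r0=2 P0.r1=1
P0.r0=2 P0.r1=2

outcome vector order: (P0.r0,P0.r1)
|TSO outcomes| = 5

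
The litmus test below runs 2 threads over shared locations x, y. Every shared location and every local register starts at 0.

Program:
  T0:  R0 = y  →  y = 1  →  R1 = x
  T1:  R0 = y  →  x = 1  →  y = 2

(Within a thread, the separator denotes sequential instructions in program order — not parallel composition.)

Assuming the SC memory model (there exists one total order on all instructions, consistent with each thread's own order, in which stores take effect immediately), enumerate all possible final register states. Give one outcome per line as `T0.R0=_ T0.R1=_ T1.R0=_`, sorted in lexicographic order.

outcome vector order: (T0.R0,T0.R1,T1.R0)
|SC outcomes| = 5

T0.R0=0 T0.R1=0 T1.R0=0
T0.R0=0 T0.R1=0 T1.R0=1
T0.R0=0 T0.R1=1 T1.R0=0
T0.R0=0 T0.R1=1 T1.R0=1
T0.R0=2 T0.R1=1 T1.R0=0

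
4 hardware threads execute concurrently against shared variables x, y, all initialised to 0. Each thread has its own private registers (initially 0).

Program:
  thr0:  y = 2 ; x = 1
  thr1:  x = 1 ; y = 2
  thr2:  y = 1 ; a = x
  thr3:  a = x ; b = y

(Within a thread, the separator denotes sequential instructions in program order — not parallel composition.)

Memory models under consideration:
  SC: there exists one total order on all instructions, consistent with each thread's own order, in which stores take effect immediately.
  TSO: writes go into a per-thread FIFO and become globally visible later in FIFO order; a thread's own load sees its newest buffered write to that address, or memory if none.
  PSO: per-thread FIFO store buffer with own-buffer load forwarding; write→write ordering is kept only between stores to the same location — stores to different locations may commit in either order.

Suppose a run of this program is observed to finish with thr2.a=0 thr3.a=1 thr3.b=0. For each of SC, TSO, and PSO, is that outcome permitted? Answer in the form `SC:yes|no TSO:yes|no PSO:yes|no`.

outcome vector order: (thr2.a,thr3.a,thr3.b)
under SC → 000, 001, 002, 011, 012, 100, 101, 102, 110, 111, 112
under TSO → 000, 001, 002, 010, 011, 012, 100, 101, 102, 110, 111, 112
under PSO → 000, 001, 002, 010, 011, 012, 100, 101, 102, 110, 111, 112
target 010 ∈ {TSO,PSO}

SC:no TSO:yes PSO:yes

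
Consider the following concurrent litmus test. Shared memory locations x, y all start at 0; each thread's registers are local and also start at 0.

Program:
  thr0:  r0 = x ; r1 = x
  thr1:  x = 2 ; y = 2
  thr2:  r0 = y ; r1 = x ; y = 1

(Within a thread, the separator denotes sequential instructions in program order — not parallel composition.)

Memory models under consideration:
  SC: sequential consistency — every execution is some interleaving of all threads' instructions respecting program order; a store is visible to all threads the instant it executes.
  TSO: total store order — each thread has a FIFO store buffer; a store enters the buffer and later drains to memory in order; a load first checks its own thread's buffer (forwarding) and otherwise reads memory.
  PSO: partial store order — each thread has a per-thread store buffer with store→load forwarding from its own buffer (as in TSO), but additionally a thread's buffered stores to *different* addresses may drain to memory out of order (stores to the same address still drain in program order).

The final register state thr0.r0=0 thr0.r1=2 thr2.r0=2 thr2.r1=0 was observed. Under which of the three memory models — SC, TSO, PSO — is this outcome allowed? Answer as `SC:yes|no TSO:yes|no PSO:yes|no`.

SC:no TSO:no PSO:yes

outcome vector order: (thr0.r0,thr0.r1,thr2.r0,thr2.r1)
[SC] allowed = {<0 0 0 0>, <0 0 0 2>, <0 0 2 2>, <0 2 0 0>, <0 2 0 2>, <0 2 2 2>, <2 2 0 0>, <2 2 0 2>, <2 2 2 2>}
[TSO] allowed = {<0 0 0 0>, <0 0 0 2>, <0 0 2 2>, <0 2 0 0>, <0 2 0 2>, <0 2 2 2>, <2 2 0 0>, <2 2 0 2>, <2 2 2 2>}
[PSO] allowed = {<0 0 0 0>, <0 0 0 2>, <0 0 2 0>, <0 0 2 2>, <0 2 0 0>, <0 2 0 2>, <0 2 2 0>, <0 2 2 2>, <2 2 0 0>, <2 2 0 2>, <2 2 2 0>, <2 2 2 2>}
target <0 2 2 0> ∈ {PSO}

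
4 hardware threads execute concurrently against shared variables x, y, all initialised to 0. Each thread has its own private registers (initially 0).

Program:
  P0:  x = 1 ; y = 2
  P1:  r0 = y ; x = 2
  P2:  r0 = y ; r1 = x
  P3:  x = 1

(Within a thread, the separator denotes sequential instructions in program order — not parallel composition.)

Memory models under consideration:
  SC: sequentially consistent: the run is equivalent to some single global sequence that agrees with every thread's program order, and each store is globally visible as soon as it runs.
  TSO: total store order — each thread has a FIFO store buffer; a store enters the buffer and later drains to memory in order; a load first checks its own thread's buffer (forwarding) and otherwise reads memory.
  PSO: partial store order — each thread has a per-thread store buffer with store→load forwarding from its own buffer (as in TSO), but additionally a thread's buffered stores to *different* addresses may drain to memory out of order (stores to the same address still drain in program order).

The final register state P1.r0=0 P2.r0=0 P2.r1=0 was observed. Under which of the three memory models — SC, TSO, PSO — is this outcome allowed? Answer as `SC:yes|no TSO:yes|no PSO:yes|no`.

outcome vector order: (P1.r0,P2.r0,P2.r1)
SC: 10 outcomes — {0/0/0, 0/0/1, 0/0/2, 0/2/1, 0/2/2, 2/0/0, 2/0/1, 2/0/2, 2/2/1, 2/2/2}
TSO: 10 outcomes — {0/0/0, 0/0/1, 0/0/2, 0/2/1, 0/2/2, 2/0/0, 2/0/1, 2/0/2, 2/2/1, 2/2/2}
PSO: 12 outcomes — {0/0/0, 0/0/1, 0/0/2, 0/2/0, 0/2/1, 0/2/2, 2/0/0, 2/0/1, 2/0/2, 2/2/0, 2/2/1, 2/2/2}
target 0/0/0 ∈ {SC,TSO,PSO}

SC:yes TSO:yes PSO:yes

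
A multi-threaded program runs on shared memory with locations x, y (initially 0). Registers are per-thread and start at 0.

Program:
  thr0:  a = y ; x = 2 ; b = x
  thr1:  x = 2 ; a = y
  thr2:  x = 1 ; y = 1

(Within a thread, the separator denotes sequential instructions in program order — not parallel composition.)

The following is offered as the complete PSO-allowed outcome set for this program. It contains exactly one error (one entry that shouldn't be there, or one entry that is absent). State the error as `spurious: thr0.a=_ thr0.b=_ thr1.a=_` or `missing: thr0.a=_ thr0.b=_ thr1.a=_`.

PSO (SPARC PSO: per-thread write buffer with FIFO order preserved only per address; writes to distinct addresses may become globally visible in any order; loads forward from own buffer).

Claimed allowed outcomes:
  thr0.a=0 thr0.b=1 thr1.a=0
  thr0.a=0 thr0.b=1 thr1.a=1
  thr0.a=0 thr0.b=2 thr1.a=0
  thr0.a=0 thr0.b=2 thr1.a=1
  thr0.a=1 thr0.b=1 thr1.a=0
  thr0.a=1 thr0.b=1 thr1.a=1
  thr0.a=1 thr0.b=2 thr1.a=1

missing: thr0.a=1 thr0.b=2 thr1.a=0

outcome vector order: (thr0.a,thr0.b,thr1.a)
PSO (8): 010, 011, 020, 021, 110, 111, 120, 121
PSO∖claimed = {120}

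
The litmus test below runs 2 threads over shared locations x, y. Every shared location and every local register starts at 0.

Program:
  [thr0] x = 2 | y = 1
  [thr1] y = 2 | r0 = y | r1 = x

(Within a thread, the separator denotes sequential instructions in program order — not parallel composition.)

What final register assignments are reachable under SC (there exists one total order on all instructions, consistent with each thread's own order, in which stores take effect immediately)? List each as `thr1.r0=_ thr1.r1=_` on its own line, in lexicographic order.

thr1.r0=1 thr1.r1=2
thr1.r0=2 thr1.r1=0
thr1.r0=2 thr1.r1=2

outcome vector order: (thr1.r0,thr1.r1)
|SC outcomes| = 3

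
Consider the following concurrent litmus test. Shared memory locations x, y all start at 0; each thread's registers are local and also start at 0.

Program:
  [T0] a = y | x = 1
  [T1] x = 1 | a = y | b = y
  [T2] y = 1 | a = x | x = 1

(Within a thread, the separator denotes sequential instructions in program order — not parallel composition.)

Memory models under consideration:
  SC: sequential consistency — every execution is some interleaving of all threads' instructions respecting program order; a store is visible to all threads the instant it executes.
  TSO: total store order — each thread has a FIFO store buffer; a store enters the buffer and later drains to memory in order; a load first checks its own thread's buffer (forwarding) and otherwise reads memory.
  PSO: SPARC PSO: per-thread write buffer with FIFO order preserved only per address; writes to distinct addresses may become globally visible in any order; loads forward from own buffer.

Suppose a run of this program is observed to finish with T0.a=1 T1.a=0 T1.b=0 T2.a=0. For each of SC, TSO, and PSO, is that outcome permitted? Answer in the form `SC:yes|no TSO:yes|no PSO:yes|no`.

SC:no TSO:yes PSO:yes

outcome vector order: (T0.a,T1.a,T1.b,T2.a)
SC (8): <0 0 0 1>; <0 0 1 1>; <0 1 1 0>; <0 1 1 1>; <1 0 0 1>; <1 0 1 1>; <1 1 1 0>; <1 1 1 1>
TSO (12): <0 0 0 0>; <0 0 0 1>; <0 0 1 0>; <0 0 1 1>; <0 1 1 0>; <0 1 1 1>; <1 0 0 0>; <1 0 0 1>; <1 0 1 0>; <1 0 1 1>; <1 1 1 0>; <1 1 1 1>
PSO (12): <0 0 0 0>; <0 0 0 1>; <0 0 1 0>; <0 0 1 1>; <0 1 1 0>; <0 1 1 1>; <1 0 0 0>; <1 0 0 1>; <1 0 1 0>; <1 0 1 1>; <1 1 1 0>; <1 1 1 1>
target <1 0 0 0> ∈ {TSO,PSO}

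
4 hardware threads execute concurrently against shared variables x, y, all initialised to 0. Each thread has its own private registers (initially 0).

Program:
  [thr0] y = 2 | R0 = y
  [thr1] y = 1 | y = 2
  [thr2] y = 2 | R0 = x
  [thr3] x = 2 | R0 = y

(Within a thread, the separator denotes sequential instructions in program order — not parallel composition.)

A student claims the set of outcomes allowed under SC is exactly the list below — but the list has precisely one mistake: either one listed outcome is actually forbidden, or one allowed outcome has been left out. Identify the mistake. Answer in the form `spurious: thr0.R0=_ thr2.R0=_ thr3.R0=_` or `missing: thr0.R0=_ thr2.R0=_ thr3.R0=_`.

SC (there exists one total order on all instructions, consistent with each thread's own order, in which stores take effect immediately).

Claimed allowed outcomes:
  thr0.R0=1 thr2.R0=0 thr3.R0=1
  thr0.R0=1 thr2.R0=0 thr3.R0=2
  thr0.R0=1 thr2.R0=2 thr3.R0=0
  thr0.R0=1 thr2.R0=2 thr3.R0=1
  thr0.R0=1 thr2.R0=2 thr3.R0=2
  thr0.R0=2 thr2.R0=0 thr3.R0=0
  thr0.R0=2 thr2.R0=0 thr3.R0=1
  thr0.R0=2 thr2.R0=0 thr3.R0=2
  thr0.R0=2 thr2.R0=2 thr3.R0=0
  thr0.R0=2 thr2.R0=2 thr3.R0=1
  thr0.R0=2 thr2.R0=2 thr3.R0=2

outcome vector order: (thr0.R0,thr2.R0,thr3.R0)
[SC] allowed = {1/0/1 1/0/2 1/2/0 1/2/1 1/2/2 2/0/1 2/0/2 2/2/0 2/2/1 2/2/2}
claimed∖SC = {2/0/0}

spurious: thr0.R0=2 thr2.R0=0 thr3.R0=0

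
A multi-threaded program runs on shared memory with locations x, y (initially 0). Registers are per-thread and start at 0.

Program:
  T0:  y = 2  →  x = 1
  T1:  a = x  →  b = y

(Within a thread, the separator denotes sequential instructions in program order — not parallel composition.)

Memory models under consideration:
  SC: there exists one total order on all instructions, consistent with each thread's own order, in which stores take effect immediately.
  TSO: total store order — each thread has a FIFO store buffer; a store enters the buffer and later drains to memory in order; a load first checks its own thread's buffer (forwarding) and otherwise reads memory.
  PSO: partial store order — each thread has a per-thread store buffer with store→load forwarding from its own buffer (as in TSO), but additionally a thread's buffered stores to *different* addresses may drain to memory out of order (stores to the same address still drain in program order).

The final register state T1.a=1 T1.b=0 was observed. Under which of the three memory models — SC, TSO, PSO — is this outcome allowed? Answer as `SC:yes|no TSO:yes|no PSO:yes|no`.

SC:no TSO:no PSO:yes

outcome vector order: (T1.a,T1.b)
under SC → (0,0) (0,2) (1,2)
under TSO → (0,0) (0,2) (1,2)
under PSO → (0,0) (0,2) (1,0) (1,2)
target (1,0) ∈ {PSO}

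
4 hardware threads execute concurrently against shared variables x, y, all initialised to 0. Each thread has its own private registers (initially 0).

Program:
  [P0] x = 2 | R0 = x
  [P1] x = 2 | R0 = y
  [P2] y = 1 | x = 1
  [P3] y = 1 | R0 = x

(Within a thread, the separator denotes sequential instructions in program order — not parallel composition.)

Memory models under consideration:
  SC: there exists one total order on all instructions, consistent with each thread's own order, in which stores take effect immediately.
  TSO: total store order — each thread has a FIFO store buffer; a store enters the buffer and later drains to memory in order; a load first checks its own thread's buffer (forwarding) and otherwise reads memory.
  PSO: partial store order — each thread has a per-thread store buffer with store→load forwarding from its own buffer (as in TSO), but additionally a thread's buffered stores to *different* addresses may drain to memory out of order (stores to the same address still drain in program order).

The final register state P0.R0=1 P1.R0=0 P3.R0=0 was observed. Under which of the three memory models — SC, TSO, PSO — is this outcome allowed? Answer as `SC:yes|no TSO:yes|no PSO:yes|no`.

SC:no TSO:yes PSO:yes

outcome vector order: (P0.R0,P1.R0,P3.R0)
SC: 10 outcomes — {101 102 110 111 112 201 202 210 211 212}
TSO: 12 outcomes — {100 101 102 110 111 112 200 201 202 210 211 212}
PSO: 12 outcomes — {100 101 102 110 111 112 200 201 202 210 211 212}
target 100 ∈ {TSO,PSO}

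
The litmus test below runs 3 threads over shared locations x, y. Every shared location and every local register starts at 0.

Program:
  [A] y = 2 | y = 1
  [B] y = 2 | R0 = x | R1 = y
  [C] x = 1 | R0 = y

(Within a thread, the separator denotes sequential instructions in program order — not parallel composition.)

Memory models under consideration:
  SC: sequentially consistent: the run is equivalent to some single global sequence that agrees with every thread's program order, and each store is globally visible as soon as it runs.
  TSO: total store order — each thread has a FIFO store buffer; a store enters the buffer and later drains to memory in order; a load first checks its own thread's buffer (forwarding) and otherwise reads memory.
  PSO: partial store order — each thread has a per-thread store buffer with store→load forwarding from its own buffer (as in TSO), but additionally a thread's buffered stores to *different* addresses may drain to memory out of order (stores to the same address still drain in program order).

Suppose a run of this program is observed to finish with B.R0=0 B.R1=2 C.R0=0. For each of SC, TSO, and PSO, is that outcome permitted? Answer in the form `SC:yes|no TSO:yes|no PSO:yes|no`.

SC:no TSO:yes PSO:yes

outcome vector order: (B.R0,B.R1,C.R0)
SC: 10 outcomes — {<0 1 1>, <0 1 2>, <0 2 1>, <0 2 2>, <1 1 0>, <1 1 1>, <1 1 2>, <1 2 0>, <1 2 1>, <1 2 2>}
TSO: 12 outcomes — {<0 1 0>, <0 1 1>, <0 1 2>, <0 2 0>, <0 2 1>, <0 2 2>, <1 1 0>, <1 1 1>, <1 1 2>, <1 2 0>, <1 2 1>, <1 2 2>}
PSO: 12 outcomes — {<0 1 0>, <0 1 1>, <0 1 2>, <0 2 0>, <0 2 1>, <0 2 2>, <1 1 0>, <1 1 1>, <1 1 2>, <1 2 0>, <1 2 1>, <1 2 2>}
target <0 2 0> ∈ {TSO,PSO}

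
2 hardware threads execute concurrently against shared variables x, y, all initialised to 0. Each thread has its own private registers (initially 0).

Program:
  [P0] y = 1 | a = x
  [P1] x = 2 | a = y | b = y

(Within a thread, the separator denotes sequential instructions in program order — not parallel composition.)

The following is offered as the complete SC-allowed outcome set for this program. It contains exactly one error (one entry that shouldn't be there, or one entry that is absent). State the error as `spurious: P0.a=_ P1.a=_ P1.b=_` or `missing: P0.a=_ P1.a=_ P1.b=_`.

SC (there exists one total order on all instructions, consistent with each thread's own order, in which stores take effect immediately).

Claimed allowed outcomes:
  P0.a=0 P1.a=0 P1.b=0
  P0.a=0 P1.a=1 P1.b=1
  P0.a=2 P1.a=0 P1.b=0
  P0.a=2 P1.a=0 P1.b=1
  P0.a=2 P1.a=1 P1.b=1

spurious: P0.a=0 P1.a=0 P1.b=0

outcome vector order: (P0.a,P1.a,P1.b)
under SC → <0 1 1>; <2 0 0>; <2 0 1>; <2 1 1>
claimed∖SC = {<0 0 0>}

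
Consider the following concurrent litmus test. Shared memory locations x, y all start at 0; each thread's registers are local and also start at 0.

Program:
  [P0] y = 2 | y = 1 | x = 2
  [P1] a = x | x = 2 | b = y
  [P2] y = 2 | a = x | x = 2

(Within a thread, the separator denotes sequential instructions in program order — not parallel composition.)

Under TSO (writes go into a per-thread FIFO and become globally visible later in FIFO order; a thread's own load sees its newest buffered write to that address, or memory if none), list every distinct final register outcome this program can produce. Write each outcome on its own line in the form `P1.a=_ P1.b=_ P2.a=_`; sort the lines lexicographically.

P1.a=0 P1.b=0 P2.a=0
P1.a=0 P1.b=0 P2.a=2
P1.a=0 P1.b=1 P2.a=0
P1.a=0 P1.b=1 P2.a=2
P1.a=0 P1.b=2 P2.a=0
P1.a=0 P1.b=2 P2.a=2
P1.a=2 P1.b=1 P2.a=0
P1.a=2 P1.b=1 P2.a=2
P1.a=2 P1.b=2 P2.a=0
P1.a=2 P1.b=2 P2.a=2

outcome vector order: (P1.a,P1.b,P2.a)
|TSO outcomes| = 10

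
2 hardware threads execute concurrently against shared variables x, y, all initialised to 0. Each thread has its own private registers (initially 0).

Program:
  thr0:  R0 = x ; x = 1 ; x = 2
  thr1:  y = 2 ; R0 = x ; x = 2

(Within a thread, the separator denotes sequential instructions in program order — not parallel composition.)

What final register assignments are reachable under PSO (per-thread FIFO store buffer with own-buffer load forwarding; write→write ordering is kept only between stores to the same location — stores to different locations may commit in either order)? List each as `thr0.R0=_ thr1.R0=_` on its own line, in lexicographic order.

outcome vector order: (thr0.R0,thr1.R0)
|PSO outcomes| = 4

thr0.R0=0 thr1.R0=0
thr0.R0=0 thr1.R0=1
thr0.R0=0 thr1.R0=2
thr0.R0=2 thr1.R0=0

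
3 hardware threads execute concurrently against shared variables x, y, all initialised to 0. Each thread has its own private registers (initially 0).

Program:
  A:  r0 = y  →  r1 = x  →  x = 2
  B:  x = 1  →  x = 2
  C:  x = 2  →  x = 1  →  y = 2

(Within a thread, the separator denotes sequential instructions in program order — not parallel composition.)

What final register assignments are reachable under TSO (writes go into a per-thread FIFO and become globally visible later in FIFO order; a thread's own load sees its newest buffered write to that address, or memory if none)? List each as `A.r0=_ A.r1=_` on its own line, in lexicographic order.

A.r0=0 A.r1=0
A.r0=0 A.r1=1
A.r0=0 A.r1=2
A.r0=2 A.r1=1
A.r0=2 A.r1=2

outcome vector order: (A.r0,A.r1)
|TSO outcomes| = 5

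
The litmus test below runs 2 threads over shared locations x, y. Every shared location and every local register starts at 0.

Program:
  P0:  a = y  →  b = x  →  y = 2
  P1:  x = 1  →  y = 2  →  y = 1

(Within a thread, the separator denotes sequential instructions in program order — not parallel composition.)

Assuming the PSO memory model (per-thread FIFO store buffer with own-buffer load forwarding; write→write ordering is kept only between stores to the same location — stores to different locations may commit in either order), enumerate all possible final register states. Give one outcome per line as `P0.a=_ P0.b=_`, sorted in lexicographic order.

outcome vector order: (P0.a,P0.b)
|PSO outcomes| = 6

P0.a=0 P0.b=0
P0.a=0 P0.b=1
P0.a=1 P0.b=0
P0.a=1 P0.b=1
P0.a=2 P0.b=0
P0.a=2 P0.b=1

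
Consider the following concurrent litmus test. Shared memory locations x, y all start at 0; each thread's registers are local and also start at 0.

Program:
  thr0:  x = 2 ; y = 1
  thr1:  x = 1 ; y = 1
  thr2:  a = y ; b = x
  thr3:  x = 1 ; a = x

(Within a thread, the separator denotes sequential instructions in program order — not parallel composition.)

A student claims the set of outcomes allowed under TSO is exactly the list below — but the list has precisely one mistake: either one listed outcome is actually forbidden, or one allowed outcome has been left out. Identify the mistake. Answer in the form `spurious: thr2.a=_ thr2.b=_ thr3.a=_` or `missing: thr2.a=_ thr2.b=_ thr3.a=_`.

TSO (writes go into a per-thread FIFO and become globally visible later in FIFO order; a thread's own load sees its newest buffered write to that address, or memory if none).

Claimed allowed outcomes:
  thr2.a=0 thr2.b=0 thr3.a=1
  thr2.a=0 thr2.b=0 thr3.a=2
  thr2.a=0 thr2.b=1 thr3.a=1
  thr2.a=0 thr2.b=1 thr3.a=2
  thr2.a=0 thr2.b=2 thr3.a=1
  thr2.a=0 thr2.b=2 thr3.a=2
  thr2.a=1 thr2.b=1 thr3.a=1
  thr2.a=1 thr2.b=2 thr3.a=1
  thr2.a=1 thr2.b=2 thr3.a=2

missing: thr2.a=1 thr2.b=1 thr3.a=2

outcome vector order: (thr2.a,thr2.b,thr3.a)
[TSO] allowed = {<0 0 1> <0 0 2> <0 1 1> <0 1 2> <0 2 1> <0 2 2> <1 1 1> <1 1 2> <1 2 1> <1 2 2>}
TSO∖claimed = {<1 1 2>}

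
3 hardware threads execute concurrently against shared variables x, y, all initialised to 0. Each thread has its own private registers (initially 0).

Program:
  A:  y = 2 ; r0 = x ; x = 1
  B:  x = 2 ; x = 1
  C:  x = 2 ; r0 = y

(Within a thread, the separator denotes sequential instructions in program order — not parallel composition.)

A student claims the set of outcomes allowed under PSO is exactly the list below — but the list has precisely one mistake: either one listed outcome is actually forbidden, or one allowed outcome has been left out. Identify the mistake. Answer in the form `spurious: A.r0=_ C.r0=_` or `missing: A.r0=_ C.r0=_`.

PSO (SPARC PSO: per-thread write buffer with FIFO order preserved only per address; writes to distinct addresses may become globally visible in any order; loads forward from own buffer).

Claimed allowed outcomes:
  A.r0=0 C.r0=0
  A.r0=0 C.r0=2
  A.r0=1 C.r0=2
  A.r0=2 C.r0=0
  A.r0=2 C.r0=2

missing: A.r0=1 C.r0=0

outcome vector order: (A.r0,C.r0)
PSO (6): 0/0; 0/2; 1/0; 1/2; 2/0; 2/2
PSO∖claimed = {1/0}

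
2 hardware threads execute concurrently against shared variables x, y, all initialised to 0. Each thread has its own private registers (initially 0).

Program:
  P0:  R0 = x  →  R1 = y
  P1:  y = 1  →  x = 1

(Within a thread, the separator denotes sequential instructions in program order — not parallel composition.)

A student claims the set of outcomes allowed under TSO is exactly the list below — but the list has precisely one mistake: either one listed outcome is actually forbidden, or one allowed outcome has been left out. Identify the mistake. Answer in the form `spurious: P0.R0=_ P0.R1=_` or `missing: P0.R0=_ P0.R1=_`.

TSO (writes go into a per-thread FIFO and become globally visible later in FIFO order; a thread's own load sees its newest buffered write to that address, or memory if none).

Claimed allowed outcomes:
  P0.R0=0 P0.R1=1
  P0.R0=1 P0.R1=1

outcome vector order: (P0.R0,P0.R1)
TSO (3): 0/0 0/1 1/1
TSO∖claimed = {0/0}

missing: P0.R0=0 P0.R1=0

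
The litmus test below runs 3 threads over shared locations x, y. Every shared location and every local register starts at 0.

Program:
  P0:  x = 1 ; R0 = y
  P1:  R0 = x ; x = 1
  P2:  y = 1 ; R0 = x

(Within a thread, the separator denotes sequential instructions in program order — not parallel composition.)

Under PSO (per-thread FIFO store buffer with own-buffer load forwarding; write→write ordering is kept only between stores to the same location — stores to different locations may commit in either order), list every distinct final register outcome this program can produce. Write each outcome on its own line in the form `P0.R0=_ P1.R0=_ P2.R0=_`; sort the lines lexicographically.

outcome vector order: (P0.R0,P1.R0,P2.R0)
|PSO outcomes| = 8

P0.R0=0 P1.R0=0 P2.R0=0
P0.R0=0 P1.R0=0 P2.R0=1
P0.R0=0 P1.R0=1 P2.R0=0
P0.R0=0 P1.R0=1 P2.R0=1
P0.R0=1 P1.R0=0 P2.R0=0
P0.R0=1 P1.R0=0 P2.R0=1
P0.R0=1 P1.R0=1 P2.R0=0
P0.R0=1 P1.R0=1 P2.R0=1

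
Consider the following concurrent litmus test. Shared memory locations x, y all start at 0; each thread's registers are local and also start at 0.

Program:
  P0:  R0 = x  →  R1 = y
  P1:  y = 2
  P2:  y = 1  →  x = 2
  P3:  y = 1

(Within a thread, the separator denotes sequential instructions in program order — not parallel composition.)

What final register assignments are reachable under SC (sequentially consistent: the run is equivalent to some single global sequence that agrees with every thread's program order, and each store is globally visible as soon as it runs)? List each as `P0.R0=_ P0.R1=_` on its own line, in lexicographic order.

outcome vector order: (P0.R0,P0.R1)
|SC outcomes| = 5

P0.R0=0 P0.R1=0
P0.R0=0 P0.R1=1
P0.R0=0 P0.R1=2
P0.R0=2 P0.R1=1
P0.R0=2 P0.R1=2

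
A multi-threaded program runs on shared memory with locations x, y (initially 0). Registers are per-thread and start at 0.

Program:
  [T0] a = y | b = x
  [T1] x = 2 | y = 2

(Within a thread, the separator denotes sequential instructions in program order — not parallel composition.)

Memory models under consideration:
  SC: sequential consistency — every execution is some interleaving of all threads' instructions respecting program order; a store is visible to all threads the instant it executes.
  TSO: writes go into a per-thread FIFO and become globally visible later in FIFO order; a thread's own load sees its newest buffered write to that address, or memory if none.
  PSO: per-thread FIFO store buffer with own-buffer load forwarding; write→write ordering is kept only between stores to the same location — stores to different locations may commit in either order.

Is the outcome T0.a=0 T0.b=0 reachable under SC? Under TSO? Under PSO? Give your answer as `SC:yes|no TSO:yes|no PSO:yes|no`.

outcome vector order: (T0.a,T0.b)
[SC] allowed = {0/0; 0/2; 2/2}
[TSO] allowed = {0/0; 0/2; 2/2}
[PSO] allowed = {0/0; 0/2; 2/0; 2/2}
target 0/0 ∈ {SC,TSO,PSO}

SC:yes TSO:yes PSO:yes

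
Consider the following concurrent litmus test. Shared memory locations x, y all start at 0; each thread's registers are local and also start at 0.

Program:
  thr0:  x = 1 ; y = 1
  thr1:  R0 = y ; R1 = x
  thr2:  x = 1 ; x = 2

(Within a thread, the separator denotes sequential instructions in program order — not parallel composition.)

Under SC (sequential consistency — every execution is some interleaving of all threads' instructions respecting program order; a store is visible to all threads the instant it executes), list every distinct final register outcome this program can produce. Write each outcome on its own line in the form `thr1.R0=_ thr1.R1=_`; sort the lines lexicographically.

thr1.R0=0 thr1.R1=0
thr1.R0=0 thr1.R1=1
thr1.R0=0 thr1.R1=2
thr1.R0=1 thr1.R1=1
thr1.R0=1 thr1.R1=2

outcome vector order: (thr1.R0,thr1.R1)
|SC outcomes| = 5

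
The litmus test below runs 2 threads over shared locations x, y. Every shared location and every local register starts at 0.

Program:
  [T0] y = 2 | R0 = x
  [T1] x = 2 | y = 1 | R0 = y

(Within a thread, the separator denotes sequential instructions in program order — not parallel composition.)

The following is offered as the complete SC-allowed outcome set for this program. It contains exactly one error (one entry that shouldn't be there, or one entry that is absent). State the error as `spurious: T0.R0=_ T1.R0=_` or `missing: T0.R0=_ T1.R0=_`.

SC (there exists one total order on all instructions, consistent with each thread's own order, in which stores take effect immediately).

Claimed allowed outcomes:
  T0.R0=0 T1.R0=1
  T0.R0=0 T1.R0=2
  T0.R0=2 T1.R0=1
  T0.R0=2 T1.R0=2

outcome vector order: (T0.R0,T1.R0)
under SC → 0/1 2/1 2/2
claimed∖SC = {0/2}

spurious: T0.R0=0 T1.R0=2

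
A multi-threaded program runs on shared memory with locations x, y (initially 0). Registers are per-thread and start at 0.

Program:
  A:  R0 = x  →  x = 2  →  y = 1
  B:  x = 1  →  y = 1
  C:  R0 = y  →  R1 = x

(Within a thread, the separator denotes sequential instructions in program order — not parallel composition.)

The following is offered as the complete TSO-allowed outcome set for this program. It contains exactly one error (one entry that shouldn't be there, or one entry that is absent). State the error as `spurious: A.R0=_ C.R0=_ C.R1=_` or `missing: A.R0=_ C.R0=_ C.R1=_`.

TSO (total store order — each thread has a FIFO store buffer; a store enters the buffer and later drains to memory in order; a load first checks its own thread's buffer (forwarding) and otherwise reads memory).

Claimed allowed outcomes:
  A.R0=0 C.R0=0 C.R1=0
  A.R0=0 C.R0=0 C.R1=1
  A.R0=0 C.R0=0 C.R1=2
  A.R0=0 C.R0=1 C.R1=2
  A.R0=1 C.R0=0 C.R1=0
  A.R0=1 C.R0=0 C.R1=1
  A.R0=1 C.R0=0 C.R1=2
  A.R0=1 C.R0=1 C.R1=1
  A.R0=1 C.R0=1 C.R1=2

outcome vector order: (A.R0,C.R0,C.R1)
[TSO] allowed = {<0 0 0>; <0 0 1>; <0 0 2>; <0 1 1>; <0 1 2>; <1 0 0>; <1 0 1>; <1 0 2>; <1 1 1>; <1 1 2>}
TSO∖claimed = {<0 1 1>}

missing: A.R0=0 C.R0=1 C.R1=1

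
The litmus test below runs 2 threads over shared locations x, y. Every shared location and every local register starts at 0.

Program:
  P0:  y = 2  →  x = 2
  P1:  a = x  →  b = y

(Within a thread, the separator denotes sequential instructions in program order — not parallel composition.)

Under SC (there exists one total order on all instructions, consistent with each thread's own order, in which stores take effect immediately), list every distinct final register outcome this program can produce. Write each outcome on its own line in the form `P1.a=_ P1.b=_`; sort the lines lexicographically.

P1.a=0 P1.b=0
P1.a=0 P1.b=2
P1.a=2 P1.b=2

outcome vector order: (P1.a,P1.b)
|SC outcomes| = 3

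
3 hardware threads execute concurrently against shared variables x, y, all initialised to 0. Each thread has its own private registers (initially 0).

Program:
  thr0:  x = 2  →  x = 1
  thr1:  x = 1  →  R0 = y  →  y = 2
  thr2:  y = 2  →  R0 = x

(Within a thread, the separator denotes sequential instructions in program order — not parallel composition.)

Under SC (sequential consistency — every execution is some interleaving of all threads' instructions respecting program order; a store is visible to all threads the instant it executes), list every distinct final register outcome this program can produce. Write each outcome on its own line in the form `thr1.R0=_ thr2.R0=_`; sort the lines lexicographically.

thr1.R0=0 thr2.R0=1
thr1.R0=0 thr2.R0=2
thr1.R0=2 thr2.R0=0
thr1.R0=2 thr2.R0=1
thr1.R0=2 thr2.R0=2

outcome vector order: (thr1.R0,thr2.R0)
|SC outcomes| = 5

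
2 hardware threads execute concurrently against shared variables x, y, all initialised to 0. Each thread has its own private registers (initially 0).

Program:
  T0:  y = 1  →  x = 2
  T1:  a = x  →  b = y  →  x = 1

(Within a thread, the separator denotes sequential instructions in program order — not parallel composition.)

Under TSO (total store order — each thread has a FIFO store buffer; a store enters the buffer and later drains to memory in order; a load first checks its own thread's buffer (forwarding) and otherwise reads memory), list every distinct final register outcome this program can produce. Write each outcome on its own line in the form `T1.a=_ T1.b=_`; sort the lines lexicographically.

outcome vector order: (T1.a,T1.b)
|TSO outcomes| = 3

T1.a=0 T1.b=0
T1.a=0 T1.b=1
T1.a=2 T1.b=1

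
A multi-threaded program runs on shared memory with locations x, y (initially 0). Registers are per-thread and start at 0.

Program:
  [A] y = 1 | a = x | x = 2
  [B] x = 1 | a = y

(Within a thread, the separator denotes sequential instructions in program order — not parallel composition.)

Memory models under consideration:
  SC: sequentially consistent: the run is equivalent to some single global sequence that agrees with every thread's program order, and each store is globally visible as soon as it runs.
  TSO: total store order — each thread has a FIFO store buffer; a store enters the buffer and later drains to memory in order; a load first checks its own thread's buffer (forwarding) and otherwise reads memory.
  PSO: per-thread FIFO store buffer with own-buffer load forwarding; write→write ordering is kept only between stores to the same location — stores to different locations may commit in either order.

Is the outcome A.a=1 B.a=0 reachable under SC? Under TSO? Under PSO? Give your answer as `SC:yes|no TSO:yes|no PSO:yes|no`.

SC:yes TSO:yes PSO:yes

outcome vector order: (A.a,B.a)
SC: 3 outcomes — {(0,1), (1,0), (1,1)}
TSO: 4 outcomes — {(0,0), (0,1), (1,0), (1,1)}
PSO: 4 outcomes — {(0,0), (0,1), (1,0), (1,1)}
target (1,0) ∈ {SC,TSO,PSO}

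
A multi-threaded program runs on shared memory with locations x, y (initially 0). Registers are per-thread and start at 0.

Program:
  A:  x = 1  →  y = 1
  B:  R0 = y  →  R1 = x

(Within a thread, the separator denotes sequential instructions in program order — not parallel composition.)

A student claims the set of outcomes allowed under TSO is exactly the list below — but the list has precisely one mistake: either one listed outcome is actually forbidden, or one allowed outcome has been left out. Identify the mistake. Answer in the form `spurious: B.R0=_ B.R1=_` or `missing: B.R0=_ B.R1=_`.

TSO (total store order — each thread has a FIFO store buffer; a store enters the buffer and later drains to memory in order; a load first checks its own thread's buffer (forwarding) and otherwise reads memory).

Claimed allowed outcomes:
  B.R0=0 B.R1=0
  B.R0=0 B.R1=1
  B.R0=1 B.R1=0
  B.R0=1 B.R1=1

spurious: B.R0=1 B.R1=0

outcome vector order: (B.R0,B.R1)
TSO: 3 outcomes — {(0,0) (0,1) (1,1)}
claimed∖TSO = {(1,0)}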